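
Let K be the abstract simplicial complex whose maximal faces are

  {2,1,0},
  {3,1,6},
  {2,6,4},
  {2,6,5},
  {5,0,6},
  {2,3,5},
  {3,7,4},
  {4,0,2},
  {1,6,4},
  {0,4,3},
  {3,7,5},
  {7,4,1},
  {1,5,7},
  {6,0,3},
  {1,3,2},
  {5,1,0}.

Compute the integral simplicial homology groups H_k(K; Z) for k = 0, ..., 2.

H_0 = Z,  H_1 = Z^2,  H_2 = Z.

Order the vertices as 0 < 1 < 2 < 3 < 4 < 5 < 6 < 7. Listing each simplex with vertices in this order, K has dimension 2 with simplices:

  0-simplices (8): [0], [1], [2], [3], [4], [5], [6], [7]
  1-simplices (24): (24 of them)
  2-simplices (16): [0,1,2], [0,1,5], [0,2,4], [0,3,4], [0,3,6], [0,5,6], [1,2,3], [1,3,6], [1,4,6], [1,4,7], [1,5,7], [2,3,5], [2,4,6], [2,5,6], [3,4,7], [3,5,7]

Hence C_0 ≅ Z^8, C_1 ≅ Z^24, C_2 ≅ Z^16.

Boundary ∂_1: C_1 → C_0 sends each edge [p,q] (with p < q) to q − p.
The 8×24 boundary matrix has rank 7 and Smith normal form diag(1,1,1,1,1,1,1).

Boundary ∂_2: C_2 → C_1 sends each 2-simplex [p,q,r] to [q,r] − [p,r] + [p,q]. For instance
  ∂[1,4,7] = [4,7] − [1,7] + [1,4],
  ∂[2,3,5] = [3,5] − [2,5] + [2,3].
This gives a 24×16 integer matrix of rank 15; reducing to Smith normal form yields diagonal entries (1,1,1,1,1,1,1,1,1,1,1,1,1,1,1).

From H_k ≅ ker(∂_k) / im(∂_{k+1}) we obtain:

  H_0: rank C_0 − rank ∂_1 = 8 − 7 = 1, and the invariant factors of ∂_1 are all 1, so H_0 ≅ Z.
  H_1: rank ker ∂_1 − rank ∂_2 = (24 − 7) − 15 = 2, and the invariant factors of ∂_2 are all 1, so H_1 ≅ Z^2.
  H_2: rank ker ∂_2 − rank ∂_3 = (16 − 15) − 0 = 1, and there is no ∂_3, so H_2 ≅ Z.

(K is a triangulation of the torus T^2.)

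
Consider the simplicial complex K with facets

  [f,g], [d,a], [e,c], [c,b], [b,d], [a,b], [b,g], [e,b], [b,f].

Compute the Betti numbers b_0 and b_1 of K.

Take the total order a < b < c < d < e < f < g on the vertex set. Then K (dimension 1) consists of the simplices:

  0-simplices (7): a, b, c, d, e, f, g
  1-simplices (9): ab, ad, bc, bd, be, bf, bg, ce, fg

Hence C_0 ≅ Z^7, C_1 ≅ Z^9.

The boundary map ∂_1: C_1 → C_0 is given by ∂[p,q] = [q] − [p]. For instance
  ∂be = e − b.
The 7×9 boundary matrix has rank 6 and Smith normal form diag(1,1,1,1,1,1).

Now H_k = ker ∂_k / im ∂_{k+1}, so:

  H_0: rank C_0 − rank ∂_1 = 7 − 6 = 1, and the invariant factors of ∂_1 are all 1, so H_0 ≅ Z.
  H_1: rank ker ∂_1 − rank ∂_2 = (9 − 6) − 0 = 3, and there is no ∂_2, so H_1 ≅ Z^3.

As a check, the Euler characteristic is 7 − 9 = -2, which agrees with 1 − 3 = -2.
(K is a triangulation of a wedge of 3 circles.)

Hence the Betti numbers are b_0 = 1, b_1 = 3.

b_0 = 1, b_1 = 3.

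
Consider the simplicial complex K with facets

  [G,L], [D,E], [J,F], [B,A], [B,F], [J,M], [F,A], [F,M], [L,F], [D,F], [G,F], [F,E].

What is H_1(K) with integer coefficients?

K has 9 vertices, 12 edges.
rank ∂_1 = 8, rank ∂_2 = 0 ⇒ b_1 = 12 − 8 − 0 = 4. So H_1 ≅ Z^4.

H_1 = Z^4.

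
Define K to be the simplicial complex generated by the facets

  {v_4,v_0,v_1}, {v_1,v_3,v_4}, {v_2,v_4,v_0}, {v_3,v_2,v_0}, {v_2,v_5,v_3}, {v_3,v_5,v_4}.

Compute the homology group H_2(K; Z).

H_2 = 0.

Fix the vertex order v_0 < v_1 < v_2 < v_3 < v_4 < v_5 and write every simplex with vertices in increasing order. Then dim K = 2 and the simplices of K are:

  0-simplices (6): [v_0], [v_1], [v_2], [v_3], [v_4], [v_5]
  1-simplices (12): [v_0,v_1], [v_0,v_2], [v_0,v_3], [v_0,v_4], [v_1,v_3], [v_1,v_4], [v_2,v_3], [v_2,v_4], [v_2,v_5], [v_3,v_4], [v_3,v_5], [v_4,v_5]
  2-simplices (6): [v_0,v_1,v_4], [v_0,v_2,v_3], [v_0,v_2,v_4], [v_1,v_3,v_4], [v_2,v_3,v_5], [v_3,v_4,v_5]

Hence C_0 ≅ Z^6, C_1 ≅ Z^12, C_2 ≅ Z^6.

Boundary ∂_1: C_1 → C_0 is given by ∂[p,q] = [q] − [p]. For instance
  ∂[v_3,v_4] = [v_4] − [v_3].
The 6×12 boundary matrix has rank 5 and Smith normal form diag(1,1,1,1,1).

Boundary ∂_2: C_2 → C_1 maps a triangle to the signed sum of its edges. For instance
  ∂[v_0,v_2,v_3] = [v_2,v_3] − [v_0,v_3] + [v_0,v_2],
  ∂[v_0,v_2,v_4] = [v_2,v_4] − [v_0,v_4] + [v_0,v_2].
The 12×6 boundary matrix has rank 6 and Smith normal form diag(1,1,1,1,1,1).

Reading off H_k = ker ∂_k / im ∂_{k+1}:

  H_2: rank ker ∂_2 − rank ∂_3 = (6 − 6) − 0 = 0, and there is no ∂_3, so H_2 = 0.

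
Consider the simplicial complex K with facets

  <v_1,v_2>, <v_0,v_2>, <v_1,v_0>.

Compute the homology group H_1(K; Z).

H_1 = Z.

Order the vertices as v_0 < v_1 < v_2. Listing each simplex with vertices in this order, K has dimension 1 with simplices:

  0-simplices (3): [v_0], [v_1], [v_2]
  1-simplices (3): [v_0,v_1], [v_0,v_2], [v_1,v_2]

Hence C_0 ≅ Z^3, C_1 ≅ Z^3.

The boundary map ∂_1: C_1 → C_0 is given by ∂[p,q] = [q] − [p]. For instance
  ∂[v_1,v_2] = [v_2] − [v_1].
The 3×3 boundary matrix has rank 2 and Smith normal form diag(1,1).

Computing H_k = (kernel of ∂_k) / (image of ∂_{k+1}):

  H_1: rank ker ∂_1 − rank ∂_2 = (3 − 2) − 0 = 1, and there is no ∂_2, so H_1 ≅ Z.

(K is a triangulation of the circle S^1.)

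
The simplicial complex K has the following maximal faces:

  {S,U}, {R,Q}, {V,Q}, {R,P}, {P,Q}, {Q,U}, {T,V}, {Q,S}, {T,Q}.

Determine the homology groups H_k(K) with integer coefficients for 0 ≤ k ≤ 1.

Order the vertices as P < Q < R < S < T < U < V. Listing each simplex with vertices in this order, K has dimension 1 with simplices:

  0-simplices (7): P, Q, R, S, T, U, V
  1-simplices (9): PQ, PR, QR, QS, QT, QU, QV, SU, TV

giving chain groups C_0 ≅ Z^7, C_1 ≅ Z^9.

∂_1: C_1 → C_0 is given by ∂[p,q] = [q] − [p].
The 7×9 boundary matrix has rank 6 and Smith normal form diag(1,1,1,1,1,1).

Computing H_k = (kernel of ∂_k) / (image of ∂_{k+1}):

  H_0: rank C_0 − rank ∂_1 = 7 − 6 = 1, and the invariant factors of ∂_1 are all 1, so H_0 ≅ Z.
  H_1: rank ker ∂_1 − rank ∂_2 = (9 − 6) − 0 = 3, and there is no ∂_2, so H_1 ≅ Z^3.

H_0 = Z,  H_1 = Z^3.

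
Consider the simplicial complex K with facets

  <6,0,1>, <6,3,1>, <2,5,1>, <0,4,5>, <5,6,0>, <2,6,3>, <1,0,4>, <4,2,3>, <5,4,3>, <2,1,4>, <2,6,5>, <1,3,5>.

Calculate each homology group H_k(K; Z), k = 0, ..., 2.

Fix the vertex order 0 < 1 < 2 < 3 < 4 < 5 < 6 and write every simplex with vertices in increasing order. Then dim K = 2 and the simplices of K are:

  0-simplices (7): [0], [1], [2], [3], [4], [5], [6]
  1-simplices (18): [0,1], [0,4], [0,5], [0,6], [1,2], [1,3], [1,4], [1,5], [1,6], [2,3], [2,4], [2,5], [2,6], [3,4], [3,5], [3,6], [4,5], [5,6]
  2-simplices (12): [0,1,4], [0,1,6], [0,4,5], [0,5,6], [1,2,4], [1,2,5], [1,3,5], [1,3,6], [2,3,4], [2,3,6], [2,5,6], [3,4,5]

giving chain groups C_0 ≅ Z^7, C_1 ≅ Z^18, C_2 ≅ Z^12.

∂_1: C_1 → C_0 is given by ∂[p,q] = [q] − [p].
The resulting 7×18 matrix has rank 6, and its Smith normal form has invariant factors (1,1,1,1,1,1).

The boundary map ∂_2: C_2 → C_1 sends each 2-simplex [p,q,r] to [q,r] − [p,r] + [p,q]. For instance
  ∂[0,1,4] = [1,4] − [0,4] + [0,1],
  ∂[0,5,6] = [5,6] − [0,6] + [0,5].
As a 18×12 matrix over Z this has rank 12, with invariant factors (1,1,1,1,1,1,1,1,1,1,1,2).

From H_k ≅ ker(∂_k) / im(∂_{k+1}) we obtain:

  H_0: rank C_0 − rank ∂_1 = 7 − 6 = 1, and the invariant factors of ∂_1 are all 1, so H_0 ≅ Z.
  H_1: rank ker ∂_1 − rank ∂_2 = (18 − 6) − 12 = 0, and ∂_2 has invariant factor 2 > 1, so H_1 ≅ Z_2.
  H_2: rank ker ∂_2 − rank ∂_3 = (12 − 12) − 0 = 0, and there is no ∂_3, so H_2 ≅ 0.

As a check, the Euler characteristic is 7 − 18 + 12 = 1, which agrees with 1 − 0 + 0 = 1.

H_0 = Z,  H_1 = Z_2,  H_2 = 0.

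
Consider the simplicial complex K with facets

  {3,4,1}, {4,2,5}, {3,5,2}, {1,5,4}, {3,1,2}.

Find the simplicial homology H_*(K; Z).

Order the vertices as 1 < 2 < 3 < 4 < 5. Listing each simplex with vertices in this order, K has dimension 2 with simplices:

  0-simplices (5): [1], [2], [3], [4], [5]
  1-simplices (10): [1,2], [1,3], [1,4], [1,5], [2,3], [2,4], [2,5], [3,4], [3,5], [4,5]
  2-simplices (5): [1,2,3], [1,3,4], [1,4,5], [2,3,5], [2,4,5]

giving chain groups C_0 ≅ Z^5, C_1 ≅ Z^10, C_2 ≅ Z^5.

∂_1: C_1 → C_0 maps an edge to its endpoints' difference, ∂[p,q] = q − p. For instance
  ∂[1,5] = [5] − [1].
This gives a 5×10 integer matrix of rank 4; reducing to Smith normal form yields diagonal entries (1,1,1,1).

∂_2: C_2 → C_1 sends each 2-simplex [p,q,r] to [q,r] − [p,r] + [p,q]. For instance
  ∂[2,4,5] = [4,5] − [2,5] + [2,4],
  ∂[1,3,4] = [3,4] − [1,4] + [1,3].
The 10×5 boundary matrix has rank 5 and Smith normal form diag(1,1,1,1,1).

Computing H_k = (kernel of ∂_k) / (image of ∂_{k+1}):

  H_0: rank C_0 − rank ∂_1 = 5 − 4 = 1, and the invariant factors of ∂_1 are all 1, so H_0 = Z.
  H_1: rank ker ∂_1 − rank ∂_2 = (10 − 4) − 5 = 1, and the invariant factors of ∂_2 are all 1, so H_1 = Z.
  H_2: rank ker ∂_2 − rank ∂_3 = (5 − 5) − 0 = 0, and there is no ∂_3, so H_2 = 0.

(K is a triangulation of the Möbius band.)

H_0 ≅ Z,  H_1 ≅ Z,  H_2 = 0.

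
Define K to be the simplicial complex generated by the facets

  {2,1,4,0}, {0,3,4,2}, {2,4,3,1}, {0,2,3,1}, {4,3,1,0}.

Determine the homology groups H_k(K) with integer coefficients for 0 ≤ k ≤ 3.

H_0 = Z,  H_1 = 0,  H_2 = 0,  H_3 = Z.

Take the total order 0 < 1 < 2 < 3 < 4 on the vertex set. Then K (dimension 3) consists of the simplices:

  0-simplices (5): [0], [1], [2], [3], [4]
  1-simplices (10): [0,1], [0,2], [0,3], [0,4], [1,2], [1,3], [1,4], [2,3], [2,4], [3,4]
  2-simplices (10): [0,1,2], [0,1,3], [0,1,4], [0,2,3], [0,2,4], [0,3,4], [1,2,3], [1,2,4], [1,3,4], [2,3,4]
  3-simplices (5): [0,1,2,3], [0,1,2,4], [0,1,3,4], [0,2,3,4], [1,2,3,4]

giving chain groups C_0 ≅ Z^5, C_1 ≅ Z^10, C_2 ≅ Z^10, C_3 ≅ Z^5.

Boundary ∂_1: C_1 → C_0 maps an edge to its endpoints' difference, ∂[p,q] = q − p.
The resulting 5×10 matrix has rank 4, and its Smith normal form has invariant factors (1,1,1,1).

Boundary ∂_2: C_2 → C_1 acts by ∂[p,q,r] = [q,r] − [p,r] + [p,q]. For instance
  ∂[0,2,4] = [2,4] − [0,4] + [0,2],
  ∂[0,1,4] = [1,4] − [0,4] + [0,1].
As a 10×10 matrix over Z this has rank 6, with invariant factors (1,1,1,1,1,1).

∂_3: C_3 → C_2 sends each 3-simplex σ to the alternating sum Σ_i (−1)^i (σ with its i-th vertex removed). For instance
  ∂[0,1,2,3] = [1,2,3] − [0,2,3] + [0,1,3] − [0,1,2],
  ∂[0,1,2,4] = [1,2,4] − [0,2,4] + [0,1,4] − [0,1,2].
This gives a 10×5 integer matrix of rank 4; reducing to Smith normal form yields diagonal entries (1,1,1,1).

From H_k ≅ ker(∂_k) / im(∂_{k+1}) we obtain:

  H_0: rank C_0 − rank ∂_1 = 5 − 4 = 1, and the invariant factors of ∂_1 are all 1, so H_0 ≅ Z.
  H_1: rank ker ∂_1 − rank ∂_2 = (10 − 4) − 6 = 0, and the invariant factors of ∂_2 are all 1, so H_1 ≅ 0.
  H_2: rank ker ∂_2 − rank ∂_3 = (10 − 6) − 4 = 0, and the invariant factors of ∂_3 are all 1, so H_2 ≅ 0.
  H_3: rank ker ∂_3 − rank ∂_4 = (5 − 4) − 0 = 1, and there is no ∂_4, so H_3 ≅ Z.

As a check, the Euler characteristic is 5 − 10 + 10 − 5 = 0, which agrees with 1 − 0 + 0 − 1 = 0.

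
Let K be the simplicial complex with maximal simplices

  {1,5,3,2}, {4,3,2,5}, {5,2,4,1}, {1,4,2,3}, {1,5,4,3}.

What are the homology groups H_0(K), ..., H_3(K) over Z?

Take the total order 1 < 2 < 3 < 4 < 5 on the vertex set. Then K (dimension 3) consists of the simplices:

  0-simplices (5): [1], [2], [3], [4], [5]
  1-simplices (10): [1,2], [1,3], [1,4], [1,5], [2,3], [2,4], [2,5], [3,4], [3,5], [4,5]
  2-simplices (10): [1,2,3], [1,2,4], [1,2,5], [1,3,4], [1,3,5], [1,4,5], [2,3,4], [2,3,5], [2,4,5], [3,4,5]
  3-simplices (5): [1,2,3,4], [1,2,3,5], [1,2,4,5], [1,3,4,5], [2,3,4,5]

so the chain groups are C_0 ≅ Z^5, C_1 ≅ Z^10, C_2 ≅ Z^10, C_3 ≅ Z^5.

Boundary ∂_1: C_1 → C_0 is given by ∂[p,q] = [q] − [p].
As a 5×10 matrix over Z this has rank 4, with invariant factors (1,1,1,1).

Boundary ∂_2: C_2 → C_1 acts by ∂[p,q,r] = [q,r] − [p,r] + [p,q]. For instance
  ∂[1,2,4] = [2,4] − [1,4] + [1,2],
  ∂[1,3,5] = [3,5] − [1,5] + [1,3].
This gives a 10×10 integer matrix of rank 6; reducing to Smith normal form yields diagonal entries (1,1,1,1,1,1).

Boundary ∂_3: C_3 → C_2 sends each 3-simplex σ to the alternating sum Σ_i (−1)^i (σ with its i-th vertex removed). For instance
  ∂[1,2,3,5] = [2,3,5] − [1,3,5] + [1,2,5] − [1,2,3],
  ∂[1,2,3,4] = [2,3,4] − [1,3,4] + [1,2,4] − [1,2,3].
As a 10×5 matrix over Z this has rank 4, with invariant factors (1,1,1,1).

From H_k ≅ ker(∂_k) / im(∂_{k+1}) we obtain:

  H_0: rank C_0 − rank ∂_1 = 5 − 4 = 1, and the invariant factors of ∂_1 are all 1, so H_0 = Z.
  H_1: rank ker ∂_1 − rank ∂_2 = (10 − 4) − 6 = 0, and the invariant factors of ∂_2 are all 1, so H_1 = 0.
  H_2: rank ker ∂_2 − rank ∂_3 = (10 − 6) − 4 = 0, and the invariant factors of ∂_3 are all 1, so H_2 = 0.
  H_3: rank ker ∂_3 − rank ∂_4 = (5 − 4) − 0 = 1, and there is no ∂_4, so H_3 = Z.

H_0 ≅ Z,  H_1 = 0,  H_2 = 0,  H_3 ≅ Z.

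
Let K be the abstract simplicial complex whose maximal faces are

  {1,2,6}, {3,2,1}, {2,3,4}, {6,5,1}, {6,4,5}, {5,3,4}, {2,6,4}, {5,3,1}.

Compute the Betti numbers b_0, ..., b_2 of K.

Fix the vertex order 1 < 2 < 3 < 4 < 5 < 6 and write every simplex with vertices in increasing order. Then dim K = 2 and the simplices of K are:

  0-simplices (6): [1], [2], [3], [4], [5], [6]
  1-simplices (12): [1,2], [1,3], [1,5], [1,6], [2,3], [2,4], [2,6], [3,4], [3,5], [4,5], [4,6], [5,6]
  2-simplices (8): [1,2,3], [1,2,6], [1,3,5], [1,5,6], [2,3,4], [2,4,6], [3,4,5], [4,5,6]

giving chain groups C_0 ≅ Z^6, C_1 ≅ Z^12, C_2 ≅ Z^8.

Boundary ∂_1: C_1 → C_0 sends each edge [p,q] (with p < q) to q − p.
The resulting 6×12 matrix has rank 5, and its Smith normal form has invariant factors (1,1,1,1,1).

∂_2: C_2 → C_1 sends each 2-simplex [p,q,r] to [q,r] − [p,r] + [p,q]. For instance
  ∂[1,5,6] = [5,6] − [1,6] + [1,5],
  ∂[2,4,6] = [4,6] − [2,6] + [2,4].
As a 12×8 matrix over Z this has rank 7, with invariant factors (1,1,1,1,1,1,1).

Now H_k = ker ∂_k / im ∂_{k+1}, so:

  H_0: rank C_0 − rank ∂_1 = 6 − 5 = 1, and the invariant factors of ∂_1 are all 1, so H_0 ≅ Z.
  H_1: rank ker ∂_1 − rank ∂_2 = (12 − 5) − 7 = 0, and the invariant factors of ∂_2 are all 1, so H_1 ≅ 0.
  H_2: rank ker ∂_2 − rank ∂_3 = (8 − 7) − 0 = 1, and there is no ∂_3, so H_2 ≅ Z.

As a check, the Euler characteristic is 6 − 12 + 8 = 2, which agrees with 1 − 0 + 1 = 2.

Hence the Betti numbers are b_0 = 1, b_1 = 0, b_2 = 1.

b_0 = 1, b_1 = 0, b_2 = 1.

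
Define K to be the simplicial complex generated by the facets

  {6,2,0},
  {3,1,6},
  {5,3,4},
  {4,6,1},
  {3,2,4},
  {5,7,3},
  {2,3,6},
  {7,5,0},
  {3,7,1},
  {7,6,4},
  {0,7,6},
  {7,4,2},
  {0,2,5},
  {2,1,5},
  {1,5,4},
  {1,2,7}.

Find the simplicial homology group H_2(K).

H_2 = Z.

Fix the vertex order 0 < 1 < 2 < 3 < 4 < 5 < 6 < 7 and write every simplex with vertices in increasing order. Then dim K = 2 and the simplices of K are:

  0-simplices (8): [0], [1], [2], [3], [4], [5], [6], [7]
  1-simplices (24): (24 of them)
  2-simplices (16): [0,2,5], [0,2,6], [0,5,7], [0,6,7], [1,2,5], [1,2,7], [1,3,6], [1,3,7], [1,4,5], [1,4,6], [2,3,4], [2,3,6], [2,4,7], [3,4,5], [3,5,7], [4,6,7]

giving chain groups C_0 ≅ Z^8, C_1 ≅ Z^24, C_2 ≅ Z^16.

∂_1: C_1 → C_0 sends each edge [p,q] (with p < q) to q − p. For instance
  ∂[6,7] = [7] − [6].
The resulting 8×24 matrix has rank 7, and its Smith normal form has invariant factors (1,1,1,1,1,1,1).

Boundary ∂_2: C_2 → C_1 acts by ∂[p,q,r] = [q,r] − [p,r] + [p,q]. For instance
  ∂[2,4,7] = [4,7] − [2,7] + [2,4],
  ∂[3,5,7] = [5,7] − [3,7] + [3,5].
The resulting 24×16 matrix has rank 15, and its Smith normal form has invariant factors (1,1,1,1,1,1,1,1,1,1,1,1,1,1,1).

Computing H_k = (kernel of ∂_k) / (image of ∂_{k+1}):

  H_2: rank ker ∂_2 − rank ∂_3 = (16 − 15) − 0 = 1, and there is no ∂_3, so H_2 = Z.

(K is a triangulation of the torus T^2.)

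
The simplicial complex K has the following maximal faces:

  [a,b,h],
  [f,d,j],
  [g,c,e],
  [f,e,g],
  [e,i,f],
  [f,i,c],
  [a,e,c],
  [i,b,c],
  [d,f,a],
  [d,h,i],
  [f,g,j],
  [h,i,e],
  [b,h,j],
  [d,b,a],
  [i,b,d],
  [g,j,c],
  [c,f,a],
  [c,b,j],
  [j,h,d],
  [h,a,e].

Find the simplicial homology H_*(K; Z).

Fix the vertex order a < b < c < d < e < f < g < h < i < j and write every simplex with vertices in increasing order. Then dim K = 2 and the simplices of K are:

  0-simplices (10): a, b, c, d, e, f, g, h, i, j
  1-simplices (30): ab, ac, ad, ae, af, ah, bc, bd, bh, bi, bj, ce, cf, cg, ci, cj, df, dh, di, dj, ef, eg, eh, ei, fg, fi, fj, gj, hi, hj
  2-simplices (20): abd, abh, ace, acf, adf, aeh, bci, bcj, bdi, bhj, ceg, cfi, cgj, dfj, dhi, dhj, efg, efi, ehi, fgj

so the chain groups are C_0 ≅ Z^10, C_1 ≅ Z^30, C_2 ≅ Z^20.

∂_1: C_1 → C_0 is given by ∂[p,q] = [q] − [p]. For instance
  ∂cg = g − c.
The 10×30 boundary matrix has rank 9 and Smith normal form diag(1,1,1,1,1,1,1,1,1).

The boundary map ∂_2: C_2 → C_1 acts by ∂[p,q,r] = [q,r] − [p,r] + [p,q]. For instance
  ∂dfj = fj − dj + df,
  ∂abh = bh − ah + ab.
The resulting 30×20 matrix has rank 20, and its Smith normal form has invariant factors (1,1,1,1,1,1,1,1,1,1,1,1,1,1,1,1,1,1,1,2).

Reading off H_k = ker ∂_k / im ∂_{k+1}:

  H_0: rank C_0 − rank ∂_1 = 10 − 9 = 1, and the invariant factors of ∂_1 are all 1, so H_0 ≅ Z.
  H_1: rank ker ∂_1 − rank ∂_2 = (30 − 9) − 20 = 1, and ∂_2 has invariant factor 2 > 1, so H_1 ≅ Z × Z/2.
  H_2: rank ker ∂_2 − rank ∂_3 = (20 − 20) − 0 = 0, and there is no ∂_3, so H_2 ≅ 0.

H_0 ≅ Z,  H_1 ≅ Z × Z/2,  H_2 = 0.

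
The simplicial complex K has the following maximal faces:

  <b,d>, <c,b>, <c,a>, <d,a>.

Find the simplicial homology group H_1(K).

H_1 ≅ Z.

We work with the vertex ordering a < b < c < d. The simplices of K, each written with vertices in increasing order, are:

  0-simplices (4): a, b, c, d
  1-simplices (4): ac, ad, bc, bd

giving chain groups C_0 ≅ Z^4, C_1 ≅ Z^4.

∂_1: C_1 → C_0 sends each edge [p,q] (with p < q) to q − p. For instance
  ∂ad = d − a.
As a 4×4 matrix over Z this has rank 3, with invariant factors (1,1,1).

Computing H_k = (kernel of ∂_k) / (image of ∂_{k+1}):

  H_1: rank ker ∂_1 − rank ∂_2 = (4 − 3) − 0 = 1, and there is no ∂_2, so H_1 = Z.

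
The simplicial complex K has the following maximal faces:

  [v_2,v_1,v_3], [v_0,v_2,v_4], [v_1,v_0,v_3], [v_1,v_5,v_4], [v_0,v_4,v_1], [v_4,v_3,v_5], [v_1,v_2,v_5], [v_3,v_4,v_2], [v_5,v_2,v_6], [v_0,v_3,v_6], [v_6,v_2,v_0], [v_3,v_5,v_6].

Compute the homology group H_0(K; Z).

H_0 = Z.

We work with the vertex ordering v_0 < v_1 < v_2 < v_3 < v_4 < v_5 < v_6. The simplices of K, each written with vertices in increasing order, are:

  0-simplices (7): [v_0], [v_1], [v_2], [v_3], [v_4], [v_5], [v_6]
  1-simplices (18): (18 of them)
  2-simplices (12): (12 of them)

so the chain groups are C_0 ≅ Z^7, C_1 ≅ Z^18, C_2 ≅ Z^12.

∂_1: C_1 → C_0 is given by ∂[p,q] = [q] − [p]. For instance
  ∂[v_0,v_3] = [v_3] − [v_0].
The 7×18 boundary matrix has rank 6 and Smith normal form diag(1,1,1,1,1,1).

∂_2: C_2 → C_1 acts by ∂[p,q,r] = [q,r] − [p,r] + [p,q]. For instance
  ∂[v_0,v_1,v_3] = [v_1,v_3] − [v_0,v_3] + [v_0,v_1],
  ∂[v_3,v_5,v_6] = [v_5,v_6] − [v_3,v_6] + [v_3,v_5].
The resulting 18×12 matrix has rank 12, and its Smith normal form has invariant factors (1,1,1,1,1,1,1,1,1,1,1,2).

Now H_k = ker ∂_k / im ∂_{k+1}, so:

  H_0: rank C_0 − rank ∂_1 = 7 − 6 = 1, and the invariant factors of ∂_1 are all 1, so H_0 ≅ Z.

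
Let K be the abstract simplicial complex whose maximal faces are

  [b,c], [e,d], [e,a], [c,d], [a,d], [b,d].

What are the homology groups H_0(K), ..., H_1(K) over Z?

H_0 ≅ Z,  H_1 ≅ Z^2.

K has 5 vertices, 6 edges.
rank ∂_0 = 0, rank ∂_1 = 4 ⇒ b_0 = 5 − 0 − 4 = 1; all invariant factors of ∂_1 are 1 so no torsion. So H_0 ≅ Z.
rank ∂_1 = 4, rank ∂_2 = 0 ⇒ b_1 = 6 − 4 − 0 = 2. So H_1 ≅ Z^2.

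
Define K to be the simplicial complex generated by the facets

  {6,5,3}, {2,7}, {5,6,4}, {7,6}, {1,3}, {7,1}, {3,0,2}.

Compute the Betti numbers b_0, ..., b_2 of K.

b_0 = 1, b_1 = 2, b_2 = 0.

Order the vertices as 0 < 1 < 2 < 3 < 4 < 5 < 6 < 7. Listing each simplex with vertices in this order, K has dimension 2 with simplices:

  0-simplices (8): [0], [1], [2], [3], [4], [5], [6], [7]
  1-simplices (12): [0,2], [0,3], [1,3], [1,7], [2,3], [2,7], [3,5], [3,6], [4,5], [4,6], [5,6], [6,7]
  2-simplices (3): [0,2,3], [3,5,6], [4,5,6]

Hence C_0 ≅ Z^8, C_1 ≅ Z^12, C_2 ≅ Z^3.

The boundary map ∂_1: C_1 → C_0 sends each edge [p,q] (with p < q) to q − p.
The 8×12 boundary matrix has rank 7 and Smith normal form diag(1,1,1,1,1,1,1).

∂_2: C_2 → C_1 sends each 2-simplex [p,q,r] to [q,r] − [p,r] + [p,q]. For instance
  ∂[0,2,3] = [2,3] − [0,3] + [0,2],
  ∂[4,5,6] = [5,6] − [4,6] + [4,5].
The 12×3 boundary matrix has rank 3 and Smith normal form diag(1,1,1).

Reading off H_k = ker ∂_k / im ∂_{k+1}:

  H_0: rank C_0 − rank ∂_1 = 8 − 7 = 1, and the invariant factors of ∂_1 are all 1, so H_0 = Z.
  H_1: rank ker ∂_1 − rank ∂_2 = (12 − 7) − 3 = 2, and the invariant factors of ∂_2 are all 1, so H_1 = Z^2.
  H_2: rank ker ∂_2 − rank ∂_3 = (3 − 3) − 0 = 0, and there is no ∂_3, so H_2 = 0.

As a check, the Euler characteristic is 8 − 12 + 3 = -1, which agrees with 1 − 2 + 0 = -1.

Hence the Betti numbers are b_0 = 1, b_1 = 2, b_2 = 0.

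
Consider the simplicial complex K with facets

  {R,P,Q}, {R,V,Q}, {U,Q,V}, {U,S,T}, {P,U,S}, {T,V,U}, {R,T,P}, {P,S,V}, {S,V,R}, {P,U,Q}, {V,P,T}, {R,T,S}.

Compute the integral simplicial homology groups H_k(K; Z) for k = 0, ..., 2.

H_0 = Z,  H_1 = Z/2,  H_2 = 0.

Fix the vertex order P < Q < R < S < T < U < V and write every simplex with vertices in increasing order. Then dim K = 2 and the simplices of K are:

  0-simplices (7): P, Q, R, S, T, U, V
  1-simplices (18): PQ, PR, PS, PT, PU, PV, QR, QU, QV, RS, RT, RV, ST, SU, SV, TU, TV, UV
  2-simplices (12): PQR, PQU, PRT, PSU, PSV, PTV, QRV, QUV, RST, RSV, STU, TUV

Hence C_0 ≅ Z^7, C_1 ≅ Z^18, C_2 ≅ Z^12.

∂_1: C_1 → C_0 maps an edge to its endpoints' difference, ∂[p,q] = q − p. For instance
  ∂QV = V − Q.
The resulting 7×18 matrix has rank 6, and its Smith normal form has invariant factors (1,1,1,1,1,1).

The boundary map ∂_2: C_2 → C_1 acts by ∂[p,q,r] = [q,r] − [p,r] + [p,q]. For instance
  ∂STU = TU − SU + ST,
  ∂PQU = QU − PU + PQ.
The 18×12 boundary matrix has rank 12 and Smith normal form diag(1,1,1,1,1,1,1,1,1,1,1,2).

From H_k ≅ ker(∂_k) / im(∂_{k+1}) we obtain:

  H_0: rank C_0 − rank ∂_1 = 7 − 6 = 1, and the invariant factors of ∂_1 are all 1, so H_0 = Z.
  H_1: rank ker ∂_1 − rank ∂_2 = (18 − 6) − 12 = 0, and ∂_2 has invariant factor 2 > 1, so H_1 = Z/2.
  H_2: rank ker ∂_2 − rank ∂_3 = (12 − 12) − 0 = 0, and there is no ∂_3, so H_2 = 0.

As a check, the Euler characteristic is 7 − 18 + 12 = 1, which agrees with 1 − 0 + 0 = 1.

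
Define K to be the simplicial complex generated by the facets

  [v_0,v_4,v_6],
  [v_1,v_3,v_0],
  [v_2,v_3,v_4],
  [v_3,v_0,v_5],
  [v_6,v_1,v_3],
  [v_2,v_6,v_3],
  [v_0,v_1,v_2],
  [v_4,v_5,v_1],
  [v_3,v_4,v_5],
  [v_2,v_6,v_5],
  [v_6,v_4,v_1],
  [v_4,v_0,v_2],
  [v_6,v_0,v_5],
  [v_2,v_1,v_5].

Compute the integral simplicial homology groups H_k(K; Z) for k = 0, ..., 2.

Order the vertices as v_0 < v_1 < v_2 < v_3 < v_4 < v_5 < v_6. Listing each simplex with vertices in this order, K has dimension 2 with simplices:

  0-simplices (7): [v_0], [v_1], [v_2], [v_3], [v_4], [v_5], [v_6]
  1-simplices (21): (21 of them)
  2-simplices (14): (14 of them)

giving chain groups C_0 ≅ Z^7, C_1 ≅ Z^21, C_2 ≅ Z^14.

∂_1: C_1 → C_0 sends each edge [p,q] (with p < q) to q − p. For instance
  ∂[v_0,v_5] = [v_5] − [v_0].
This gives a 7×21 integer matrix of rank 6; reducing to Smith normal form yields diagonal entries (1,1,1,1,1,1).

The boundary map ∂_2: C_2 → C_1 acts by ∂[p,q,r] = [q,r] − [p,r] + [p,q]. For instance
  ∂[v_2,v_3,v_6] = [v_3,v_6] − [v_2,v_6] + [v_2,v_3],
  ∂[v_1,v_4,v_6] = [v_4,v_6] − [v_1,v_6] + [v_1,v_4].
This gives a 21×14 integer matrix of rank 13; reducing to Smith normal form yields diagonal entries (1,1,1,1,1,1,1,1,1,1,1,1,1).

Reading off H_k = ker ∂_k / im ∂_{k+1}:

  H_0: rank C_0 − rank ∂_1 = 7 − 6 = 1, and the invariant factors of ∂_1 are all 1, so H_0 = Z.
  H_1: rank ker ∂_1 − rank ∂_2 = (21 − 6) − 13 = 2, and the invariant factors of ∂_2 are all 1, so H_1 = Z^2.
  H_2: rank ker ∂_2 − rank ∂_3 = (14 − 13) − 0 = 1, and there is no ∂_3, so H_2 = Z.

H_0 = Z,  H_1 = Z^2,  H_2 = Z.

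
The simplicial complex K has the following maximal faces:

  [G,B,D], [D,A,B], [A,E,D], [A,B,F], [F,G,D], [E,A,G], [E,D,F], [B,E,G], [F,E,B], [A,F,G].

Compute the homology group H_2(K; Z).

H_2 = 0.

We work with the vertex ordering A < B < D < E < F < G. The simplices of K, each written with vertices in increasing order, are:

  0-simplices (6): A, B, D, E, F, G
  1-simplices (15): AB, AD, AE, AF, AG, BD, BE, BF, BG, DE, DF, DG, EF, EG, FG
  2-simplices (10): ABD, ABF, ADE, AEG, AFG, BDG, BEF, BEG, DEF, DFG

giving chain groups C_0 ≅ Z^6, C_1 ≅ Z^15, C_2 ≅ Z^10.

Boundary ∂_1: C_1 → C_0 is given by ∂[p,q] = [q] − [p].
The 6×15 boundary matrix has rank 5 and Smith normal form diag(1,1,1,1,1).

Boundary ∂_2: C_2 → C_1 sends each 2-simplex [p,q,r] to [q,r] − [p,r] + [p,q]. For instance
  ∂BDG = DG − BG + BD,
  ∂AFG = FG − AG + AF.
The 15×10 boundary matrix has rank 10 and Smith normal form diag(1,1,1,1,1,1,1,1,1,2).

Reading off H_k = ker ∂_k / im ∂_{k+1}:

  H_2: rank ker ∂_2 − rank ∂_3 = (10 − 10) − 0 = 0, and there is no ∂_3, so H_2 = 0.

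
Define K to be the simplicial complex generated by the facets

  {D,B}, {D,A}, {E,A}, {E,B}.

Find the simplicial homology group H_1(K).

Order the vertices as A < B < D < E. Listing each simplex with vertices in this order, K has dimension 1 with simplices:

  0-simplices (4): A, B, D, E
  1-simplices (4): AD, AE, BD, BE

so the chain groups are C_0 ≅ Z^4, C_1 ≅ Z^4.

The boundary map ∂_1: C_1 → C_0 sends each edge [p,q] (with p < q) to q − p. For instance
  ∂BD = D − B.
As a 4×4 matrix over Z this has rank 3, with invariant factors (1,1,1).

Reading off H_k = ker ∂_k / im ∂_{k+1}:

  H_1: rank ker ∂_1 − rank ∂_2 = (4 − 3) − 0 = 1, and there is no ∂_2, so H_1 = Z.

H_1 = Z.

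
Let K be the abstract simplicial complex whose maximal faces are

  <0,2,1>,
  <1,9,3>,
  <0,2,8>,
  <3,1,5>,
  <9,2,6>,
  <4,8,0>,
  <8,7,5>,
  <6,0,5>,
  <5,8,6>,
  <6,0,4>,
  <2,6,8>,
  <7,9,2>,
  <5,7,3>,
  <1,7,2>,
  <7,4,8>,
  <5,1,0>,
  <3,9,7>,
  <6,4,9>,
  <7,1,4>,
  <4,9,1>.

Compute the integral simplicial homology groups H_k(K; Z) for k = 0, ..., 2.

H_0 = Z,  H_1 = Z ⊕ Z/2,  H_2 = 0.

Take the total order 0 < 1 < 2 < 3 < 4 < 5 < 6 < 7 < 8 < 9 on the vertex set. Then K (dimension 2) consists of the simplices:

  0-simplices (10): [0], [1], [2], [3], [4], [5], [6], [7], [8], [9]
  1-simplices (30): (30 of them)
  2-simplices (20): (20 of them)

giving chain groups C_0 ≅ Z^10, C_1 ≅ Z^30, C_2 ≅ Z^20.

Boundary ∂_1: C_1 → C_0 maps an edge to its endpoints' difference, ∂[p,q] = q − p. For instance
  ∂[6,9] = [9] − [6].
The resulting 10×30 matrix has rank 9, and its Smith normal form has invariant factors (1,1,1,1,1,1,1,1,1).

Boundary ∂_2: C_2 → C_1 acts by ∂[p,q,r] = [q,r] − [p,r] + [p,q]. For instance
  ∂[2,7,9] = [7,9] − [2,9] + [2,7],
  ∂[3,7,9] = [7,9] − [3,9] + [3,7].
As a 30×20 matrix over Z this has rank 20, with invariant factors (1,1,1,1,1,1,1,1,1,1,1,1,1,1,1,1,1,1,1,2).

From H_k ≅ ker(∂_k) / im(∂_{k+1}) we obtain:

  H_0: rank C_0 − rank ∂_1 = 10 − 9 = 1, and the invariant factors of ∂_1 are all 1, so H_0 = Z.
  H_1: rank ker ∂_1 − rank ∂_2 = (30 − 9) − 20 = 1, and ∂_2 has invariant factor 2 > 1, so H_1 = Z ⊕ Z/2.
  H_2: rank ker ∂_2 − rank ∂_3 = (20 − 20) − 0 = 0, and there is no ∂_3, so H_2 = 0.

(K is a triangulation of the Klein bottle.)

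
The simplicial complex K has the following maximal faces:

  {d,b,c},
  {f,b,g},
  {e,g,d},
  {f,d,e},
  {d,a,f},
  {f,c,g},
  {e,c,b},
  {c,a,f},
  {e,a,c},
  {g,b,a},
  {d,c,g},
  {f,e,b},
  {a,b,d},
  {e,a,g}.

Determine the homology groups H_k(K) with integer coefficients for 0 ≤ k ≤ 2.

Take the total order a < b < c < d < e < f < g on the vertex set. Then K (dimension 2) consists of the simplices:

  0-simplices (7): a, b, c, d, e, f, g
  1-simplices (21): ab, ac, ad, ae, af, ag, bc, bd, be, bf, bg, cd, ce, cf, cg, de, df, dg, ef, eg, fg
  2-simplices (14): abd, abg, ace, acf, adf, aeg, bcd, bce, bef, bfg, cdg, cfg, def, deg

so the chain groups are C_0 ≅ Z^7, C_1 ≅ Z^21, C_2 ≅ Z^14.

∂_1: C_1 → C_0 is given by ∂[p,q] = [q] − [p]. For instance
  ∂bd = d − b.
The resulting 7×21 matrix has rank 6, and its Smith normal form has invariant factors (1,1,1,1,1,1).

Boundary ∂_2: C_2 → C_1 acts by ∂[p,q,r] = [q,r] − [p,r] + [p,q]. For instance
  ∂aeg = eg − ag + ae,
  ∂bcd = cd − bd + bc.
The 21×14 boundary matrix has rank 13 and Smith normal form diag(1,1,1,1,1,1,1,1,1,1,1,1,1).

Now H_k = ker ∂_k / im ∂_{k+1}, so:

  H_0: rank C_0 − rank ∂_1 = 7 − 6 = 1, and the invariant factors of ∂_1 are all 1, so H_0 ≅ Z.
  H_1: rank ker ∂_1 − rank ∂_2 = (21 − 6) − 13 = 2, and the invariant factors of ∂_2 are all 1, so H_1 ≅ Z^2.
  H_2: rank ker ∂_2 − rank ∂_3 = (14 − 13) − 0 = 1, and there is no ∂_3, so H_2 ≅ Z.

As a check, the Euler characteristic is 7 − 21 + 14 = 0, which agrees with 1 − 2 + 1 = 0.

H_0 ≅ Z,  H_1 ≅ Z^2,  H_2 ≅ Z.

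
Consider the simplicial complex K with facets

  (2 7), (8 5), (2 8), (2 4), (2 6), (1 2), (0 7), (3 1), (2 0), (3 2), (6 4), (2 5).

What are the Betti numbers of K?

Order the vertices as 0 < 1 < 2 < 3 < 4 < 5 < 6 < 7 < 8. Listing each simplex with vertices in this order, K has dimension 1 with simplices:

  0-simplices (9): [0], [1], [2], [3], [4], [5], [6], [7], [8]
  1-simplices (12): [0,2], [0,7], [1,2], [1,3], [2,3], [2,4], [2,5], [2,6], [2,7], [2,8], [4,6], [5,8]

Hence C_0 ≅ Z^9, C_1 ≅ Z^12.

The boundary map ∂_1: C_1 → C_0 sends each edge [p,q] (with p < q) to q − p. For instance
  ∂[2,5] = [5] − [2].
As a 9×12 matrix over Z this has rank 8, with invariant factors (1,1,1,1,1,1,1,1).

Computing H_k = (kernel of ∂_k) / (image of ∂_{k+1}):

  H_0: rank C_0 − rank ∂_1 = 9 − 8 = 1, and the invariant factors of ∂_1 are all 1, so H_0 = Z.
  H_1: rank ker ∂_1 − rank ∂_2 = (12 − 8) − 0 = 4, and there is no ∂_2, so H_1 = Z^4.

Hence the Betti numbers are b_0 = 1, b_1 = 4.

b_0 = 1, b_1 = 4.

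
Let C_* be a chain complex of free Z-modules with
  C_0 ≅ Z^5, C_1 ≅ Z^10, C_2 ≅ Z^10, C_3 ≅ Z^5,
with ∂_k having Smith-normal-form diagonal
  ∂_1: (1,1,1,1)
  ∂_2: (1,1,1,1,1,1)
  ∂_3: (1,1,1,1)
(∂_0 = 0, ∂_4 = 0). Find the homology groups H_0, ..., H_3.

H_0 ≅ Z,  H_1 = 0,  H_2 = 0,  H_3 ≅ Z.

H_0: b_0 = 5 − 0 − 4 = 1; torsion from ∂_1 factors > 1: none. So H_0 ≅ Z.
H_1: b_1 = 10 − 4 − 6 = 0; torsion from ∂_2 factors > 1: none. So H_1 ≅ 0.
H_2: b_2 = 10 − 6 − 4 = 0; torsion from ∂_3 factors > 1: none. So H_2 ≅ 0.
H_3: b_3 = 5 − 4 − 0 = 1; torsion from ∂_4 factors > 1: none. So H_3 ≅ Z.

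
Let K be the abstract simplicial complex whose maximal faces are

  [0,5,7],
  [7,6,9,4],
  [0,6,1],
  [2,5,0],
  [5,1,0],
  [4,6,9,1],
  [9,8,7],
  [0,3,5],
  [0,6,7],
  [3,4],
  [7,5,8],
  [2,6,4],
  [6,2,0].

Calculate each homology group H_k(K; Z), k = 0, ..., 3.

Order the vertices as 0 < 1 < 2 < 3 < 4 < 5 < 6 < 7 < 8 < 9. Listing each simplex with vertices in this order, K has dimension 3 with simplices:

  0-simplices (10): [0], [1], [2], [3], [4], [5], [6], [7], [8], [9]
  1-simplices (25): (25 of them)
  2-simplices (17): [0,1,5], [0,1,6], [0,2,5], [0,2,6], [0,3,5], [0,5,7], [0,6,7], [1,4,6], [1,4,9], [1,6,9], [2,4,6], [4,6,7], [4,6,9], [4,7,9], [5,7,8], [6,7,9], [7,8,9]
  3-simplices (2): [1,4,6,9], [4,6,7,9]

Hence C_0 ≅ Z^10, C_1 ≅ Z^25, C_2 ≅ Z^17, C_3 ≅ Z^2.

The boundary map ∂_1: C_1 → C_0 is given by ∂[p,q] = [q] − [p]. For instance
  ∂[1,4] = [4] − [1].
The resulting 10×25 matrix has rank 9, and its Smith normal form has invariant factors (1,1,1,1,1,1,1,1,1).

The boundary map ∂_2: C_2 → C_1 sends each 2-simplex [p,q,r] to [q,r] − [p,r] + [p,q]. For instance
  ∂[0,2,5] = [2,5] − [0,5] + [0,2],
  ∂[2,4,6] = [4,6] − [2,6] + [2,4].
The 25×17 boundary matrix has rank 15 and Smith normal form diag(1,1,1,1,1,1,1,1,1,1,1,1,1,1,1).

Boundary ∂_3: C_3 → C_2 sends each 3-simplex σ to the alternating sum Σ_i (−1)^i (σ with its i-th vertex removed). For instance
  ∂[4,6,7,9] = [6,7,9] − [4,7,9] + [4,6,9] − [4,6,7],
  ∂[1,4,6,9] = [4,6,9] − [1,6,9] + [1,4,9] − [1,4,6].
The resulting 17×2 matrix has rank 2, and its Smith normal form has invariant factors (1,1).

Computing H_k = (kernel of ∂_k) / (image of ∂_{k+1}):

  H_0: rank C_0 − rank ∂_1 = 10 − 9 = 1, and the invariant factors of ∂_1 are all 1, so H_0 ≅ Z.
  H_1: rank ker ∂_1 − rank ∂_2 = (25 − 9) − 15 = 1, and the invariant factors of ∂_2 are all 1, so H_1 ≅ Z.
  H_2: rank ker ∂_2 − rank ∂_3 = (17 − 15) − 2 = 0, and the invariant factors of ∂_3 are all 1, so H_2 ≅ 0.
  H_3: rank ker ∂_3 − rank ∂_4 = (2 − 2) − 0 = 0, and there is no ∂_4, so H_3 ≅ 0.

As a check, the Euler characteristic is 10 − 25 + 17 − 2 = 0, which agrees with 1 − 1 + 0 − 0 = 0.

H_0 = Z,  H_1 = Z,  H_2 = 0,  H_3 = 0.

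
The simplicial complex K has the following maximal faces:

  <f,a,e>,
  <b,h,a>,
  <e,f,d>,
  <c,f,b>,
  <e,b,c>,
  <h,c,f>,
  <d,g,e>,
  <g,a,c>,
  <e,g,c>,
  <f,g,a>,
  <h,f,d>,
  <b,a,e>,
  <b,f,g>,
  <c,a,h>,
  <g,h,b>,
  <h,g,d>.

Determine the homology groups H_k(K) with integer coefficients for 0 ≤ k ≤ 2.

H_0 = Z,  H_1 = Z^2,  H_2 = Z.

K has 8 vertices, 24 edges, 16 triangles.
rank ∂_0 = 0, rank ∂_1 = 7 ⇒ b_0 = 8 − 0 − 7 = 1; all invariant factors of ∂_1 are 1 so no torsion. So H_0 ≅ Z.
rank ∂_1 = 7, rank ∂_2 = 15 ⇒ b_1 = 24 − 7 − 15 = 2; all invariant factors of ∂_2 are 1 so no torsion. So H_1 ≅ Z^2.
rank ∂_2 = 15, rank ∂_3 = 0 ⇒ b_2 = 16 − 15 − 0 = 1. So H_2 ≅ Z.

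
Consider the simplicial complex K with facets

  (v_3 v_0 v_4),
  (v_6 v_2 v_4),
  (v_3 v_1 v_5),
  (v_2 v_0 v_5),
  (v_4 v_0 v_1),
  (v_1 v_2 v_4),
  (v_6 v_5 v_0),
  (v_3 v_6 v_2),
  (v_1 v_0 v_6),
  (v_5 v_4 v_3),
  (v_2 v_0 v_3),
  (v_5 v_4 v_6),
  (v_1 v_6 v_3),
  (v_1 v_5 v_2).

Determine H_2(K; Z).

H_2 ≅ Z.

Fix the vertex order v_0 < v_1 < v_2 < v_3 < v_4 < v_5 < v_6 and write every simplex with vertices in increasing order. Then dim K = 2 and the simplices of K are:

  0-simplices (7): [v_0], [v_1], [v_2], [v_3], [v_4], [v_5], [v_6]
  1-simplices (21): (21 of them)
  2-simplices (14): (14 of them)

giving chain groups C_0 ≅ Z^7, C_1 ≅ Z^21, C_2 ≅ Z^14.

The boundary map ∂_1: C_1 → C_0 maps an edge to its endpoints' difference, ∂[p,q] = q − p. For instance
  ∂[v_2,v_5] = [v_5] − [v_2].
This gives a 7×21 integer matrix of rank 6; reducing to Smith normal form yields diagonal entries (1,1,1,1,1,1).

The boundary map ∂_2: C_2 → C_1 maps a triangle to the signed sum of its edges. For instance
  ∂[v_2,v_4,v_6] = [v_4,v_6] − [v_2,v_6] + [v_2,v_4],
  ∂[v_1,v_2,v_4] = [v_2,v_4] − [v_1,v_4] + [v_1,v_2].
The resulting 21×14 matrix has rank 13, and its Smith normal form has invariant factors (1,1,1,1,1,1,1,1,1,1,1,1,1).

Reading off H_k = ker ∂_k / im ∂_{k+1}:

  H_2: rank ker ∂_2 − rank ∂_3 = (14 − 13) − 0 = 1, and there is no ∂_3, so H_2 ≅ Z.

(K is a triangulation of the torus T^2.)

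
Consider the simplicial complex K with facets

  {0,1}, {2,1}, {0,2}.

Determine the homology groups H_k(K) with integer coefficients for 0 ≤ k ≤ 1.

H_0 ≅ Z,  H_1 ≅ Z.

We work with the vertex ordering 0 < 1 < 2. The simplices of K, each written with vertices in increasing order, are:

  0-simplices (3): [0], [1], [2]
  1-simplices (3): [0,1], [0,2], [1,2]

Hence C_0 ≅ Z^3, C_1 ≅ Z^3.

∂_1: C_1 → C_0 maps an edge to its endpoints' difference, ∂[p,q] = q − p. For instance
  ∂[1,2] = [2] − [1].
As a 3×3 matrix over Z this has rank 2, with invariant factors (1,1).

Reading off H_k = ker ∂_k / im ∂_{k+1}:

  H_0: rank C_0 − rank ∂_1 = 3 − 2 = 1, and the invariant factors of ∂_1 are all 1, so H_0 ≅ Z.
  H_1: rank ker ∂_1 − rank ∂_2 = (3 − 2) − 0 = 1, and there is no ∂_2, so H_1 ≅ Z.

As a check, the Euler characteristic is 3 − 3 = 0, which agrees with 1 − 1 = 0.
(K is a triangulation of the circle S^1.)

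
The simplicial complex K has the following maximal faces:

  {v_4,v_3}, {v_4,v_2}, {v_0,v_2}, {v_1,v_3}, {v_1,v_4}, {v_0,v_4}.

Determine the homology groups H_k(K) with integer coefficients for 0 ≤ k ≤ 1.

K has 5 vertices, 6 edges.
rank ∂_0 = 0, rank ∂_1 = 4 ⇒ b_0 = 5 − 0 − 4 = 1; all invariant factors of ∂_1 are 1 so no torsion. So H_0 ≅ Z.
rank ∂_1 = 4, rank ∂_2 = 0 ⇒ b_1 = 6 − 4 − 0 = 2. So H_1 ≅ Z^2.

H_0 ≅ Z,  H_1 ≅ Z^2.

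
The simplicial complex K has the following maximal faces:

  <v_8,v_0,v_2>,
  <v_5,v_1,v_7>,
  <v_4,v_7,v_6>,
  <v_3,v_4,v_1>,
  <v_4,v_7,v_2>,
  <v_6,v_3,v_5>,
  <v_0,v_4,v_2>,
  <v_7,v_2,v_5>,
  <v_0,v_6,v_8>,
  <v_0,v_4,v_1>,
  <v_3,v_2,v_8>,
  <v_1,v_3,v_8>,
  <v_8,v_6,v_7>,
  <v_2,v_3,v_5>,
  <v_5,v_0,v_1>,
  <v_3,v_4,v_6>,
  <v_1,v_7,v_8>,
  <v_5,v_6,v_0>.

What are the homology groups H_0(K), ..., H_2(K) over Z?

Order the vertices as v_0 < v_1 < v_2 < v_3 < v_4 < v_5 < v_6 < v_7 < v_8. Listing each simplex with vertices in this order, K has dimension 2 with simplices:

  0-simplices (9): [v_0], [v_1], [v_2], [v_3], [v_4], [v_5], [v_6], [v_7], [v_8]
  1-simplices (27): (27 of them)
  2-simplices (18): (18 of them)

giving chain groups C_0 ≅ Z^9, C_1 ≅ Z^27, C_2 ≅ Z^18.

Boundary ∂_1: C_1 → C_0 sends each edge [p,q] (with p < q) to q − p. For instance
  ∂[v_2,v_7] = [v_7] − [v_2].
The resulting 9×27 matrix has rank 8, and its Smith normal form has invariant factors (1,1,1,1,1,1,1,1).

The boundary map ∂_2: C_2 → C_1 maps a triangle to the signed sum of its edges. For instance
  ∂[v_0,v_1,v_5] = [v_1,v_5] − [v_0,v_5] + [v_0,v_1],
  ∂[v_1,v_7,v_8] = [v_7,v_8] − [v_1,v_8] + [v_1,v_7].
This gives a 27×18 integer matrix of rank 17; reducing to Smith normal form yields diagonal entries (1,1,1,1,1,1,1,1,1,1,1,1,1,1,1,1,1).

Now H_k = ker ∂_k / im ∂_{k+1}, so:

  H_0: rank C_0 − rank ∂_1 = 9 − 8 = 1, and the invariant factors of ∂_1 are all 1, so H_0 = Z.
  H_1: rank ker ∂_1 − rank ∂_2 = (27 − 8) − 17 = 2, and the invariant factors of ∂_2 are all 1, so H_1 = Z^2.
  H_2: rank ker ∂_2 − rank ∂_3 = (18 − 17) − 0 = 1, and there is no ∂_3, so H_2 = Z.

(K is a triangulation of the torus T^2.)

H_0 ≅ Z,  H_1 ≅ Z^2,  H_2 ≅ Z.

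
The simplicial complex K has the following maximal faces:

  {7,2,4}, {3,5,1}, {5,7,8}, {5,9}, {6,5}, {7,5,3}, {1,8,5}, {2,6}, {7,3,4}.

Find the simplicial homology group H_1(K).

H_1 ≅ Z.

We work with the vertex ordering 1 < 2 < 3 < 4 < 5 < 6 < 7 < 8 < 9. The simplices of K, each written with vertices in increasing order, are:

  0-simplices (9): [1], [2], [3], [4], [5], [6], [7], [8], [9]
  1-simplices (15): [1,3], [1,5], [1,8], [2,4], [2,6], [2,7], [3,4], [3,5], [3,7], [4,7], [5,6], [5,7], [5,8], [5,9], [7,8]
  2-simplices (6): [1,3,5], [1,5,8], [2,4,7], [3,4,7], [3,5,7], [5,7,8]

giving chain groups C_0 ≅ Z^9, C_1 ≅ Z^15, C_2 ≅ Z^6.

∂_1: C_1 → C_0 sends each edge [p,q] (with p < q) to q − p. For instance
  ∂[2,7] = [7] − [2].
As a 9×15 matrix over Z this has rank 8, with invariant factors (1,1,1,1,1,1,1,1).

Boundary ∂_2: C_2 → C_1 maps a triangle to the signed sum of its edges. For instance
  ∂[3,4,7] = [4,7] − [3,7] + [3,4],
  ∂[1,3,5] = [3,5] − [1,5] + [1,3].
As a 15×6 matrix over Z this has rank 6, with invariant factors (1,1,1,1,1,1).

Now H_k = ker ∂_k / im ∂_{k+1}, so:

  H_1: rank ker ∂_1 − rank ∂_2 = (15 − 8) − 6 = 1, and the invariant factors of ∂_2 are all 1, so H_1 = Z.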